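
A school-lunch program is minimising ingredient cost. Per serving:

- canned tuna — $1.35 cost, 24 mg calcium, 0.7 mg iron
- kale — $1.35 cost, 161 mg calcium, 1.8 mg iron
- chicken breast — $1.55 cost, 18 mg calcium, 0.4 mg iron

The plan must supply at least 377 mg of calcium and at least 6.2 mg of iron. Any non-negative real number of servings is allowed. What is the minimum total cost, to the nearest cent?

$4.65

This is a tiny linear program; its minimum lies at a vertex of the feasible set. List the vertices and price them.
canned tuna only: max(377/24, 6.2/0.7) = 15.71 servings → $21.21.
kale only: max(377/161, 6.2/1.8) = 3.444 servings → $4.65.
chicken breast only: max(377/18, 6.2/0.4) = 20.94 servings → $32.46.
canned tuna + kale with both tight: 4.599 servings and 1.656 servings → $8.44.
canned tuna + chicken breast: intersection lies outside the first quadrant.
kale + chicken breast with both tight: 1.225 servings and 9.988 servings → $17.13.
The minimum over all feasible corners is $4.65.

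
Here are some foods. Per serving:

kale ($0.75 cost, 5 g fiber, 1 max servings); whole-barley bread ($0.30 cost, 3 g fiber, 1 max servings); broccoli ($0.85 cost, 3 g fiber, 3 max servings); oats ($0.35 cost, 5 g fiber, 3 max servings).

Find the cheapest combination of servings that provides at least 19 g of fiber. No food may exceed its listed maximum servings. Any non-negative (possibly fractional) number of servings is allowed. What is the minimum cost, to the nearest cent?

$1.50

Cost per g of fiber: oats $0.0700, whole-barley bread $0.1000, kale $0.1500, broccoli $0.2833.
Take 3 servings of oats: +15.0 g fiber for $1.05 (total $1.05, still need 4.0 g).
Take 1 serving of whole-barley bread: +3.0 g fiber for $0.30 (total $1.35, still need 1.0 g).
Take 0.2 servings of kale: +1.0 g fiber for $0.15 (total $1.50, still need 0.0 g).
Greedy by cheapest-per-g is optimal for a single linear constraint, so the minimum cost is $1.50.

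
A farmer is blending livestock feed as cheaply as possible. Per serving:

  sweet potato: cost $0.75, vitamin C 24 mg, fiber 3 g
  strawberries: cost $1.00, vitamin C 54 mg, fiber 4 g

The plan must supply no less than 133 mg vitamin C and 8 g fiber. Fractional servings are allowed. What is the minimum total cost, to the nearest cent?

$2.46

An LP optimum is at a vertex; with two nutrient constraints at most two foods are used. Check each candidate.
sweet potato only: max(133/24, 8/3) = 5.542 servings → $4.16.
strawberries only: max(133/54, 8/4) = 2.463 servings → $2.46.
sweet potato + strawberries with both targets exact would need a negative amount; discard.
So the least-cost plan costs $2.46.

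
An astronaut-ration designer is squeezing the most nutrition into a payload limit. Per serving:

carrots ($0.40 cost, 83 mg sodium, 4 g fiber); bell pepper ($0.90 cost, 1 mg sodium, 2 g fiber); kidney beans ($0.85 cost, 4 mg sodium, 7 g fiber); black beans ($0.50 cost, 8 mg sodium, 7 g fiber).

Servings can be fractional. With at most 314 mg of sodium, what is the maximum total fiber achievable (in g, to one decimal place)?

628.0 g

Fiber per mg sodium: bell pepper 2, kidney beans 1.75, black beans 0.875, carrots 0.04819.
With no serving limits, spend the whole sodium allowance on bell pepper: 314 mg / 1 mg × 2 g = 628.0 g.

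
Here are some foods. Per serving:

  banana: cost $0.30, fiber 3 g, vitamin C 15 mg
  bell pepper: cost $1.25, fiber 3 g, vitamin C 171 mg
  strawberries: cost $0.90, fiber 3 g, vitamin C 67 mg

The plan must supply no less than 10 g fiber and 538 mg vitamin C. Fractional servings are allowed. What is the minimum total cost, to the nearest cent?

$3.97

The cheapest plan sits at a corner of the feasible region — with two constraints it uses at most two foods.
banana only: max(10/3, 538/15) = 35.87 servings → $10.76.
bell pepper only: max(10/3, 538/171) = 3.333 servings → $4.17.
strawberries only: max(10/3, 538/67) = 8.03 servings → $7.23.
banana + bell pepper with both tight: 0.2051 servings and 3.128 servings → $3.97.
banana + strawberries: the both-tight solution has a negative serving — not a feasible corner.
bell pepper + strawberries with both tight: 3.026 servings and 0.3077 servings → $4.06.
The minimum over all feasible corners is $3.97.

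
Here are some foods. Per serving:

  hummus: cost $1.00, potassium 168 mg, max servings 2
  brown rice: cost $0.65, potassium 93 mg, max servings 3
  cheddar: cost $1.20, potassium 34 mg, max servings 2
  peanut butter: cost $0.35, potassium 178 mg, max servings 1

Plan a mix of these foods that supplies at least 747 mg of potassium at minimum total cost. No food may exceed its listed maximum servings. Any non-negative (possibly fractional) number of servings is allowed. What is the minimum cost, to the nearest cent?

$3.98

Cost per mg of potassium: peanut butter $0.0020, hummus $0.0060, brown rice $0.0070, cheddar $0.0353.
Take 1 serving of peanut butter: +178.0 mg potassium for $0.35 (total $0.35, still need 569.0 mg).
Take 2 servings of hummus: +336.0 mg potassium for $2.00 (total $2.35, still need 233.0 mg).
Take 2.505 servings of brown rice: +233.0 mg potassium for $1.63 (total $3.98, still need 0.0 mg).
Greedy by cheapest-per-mg is optimal for a single linear constraint, so the minimum cost is $3.98.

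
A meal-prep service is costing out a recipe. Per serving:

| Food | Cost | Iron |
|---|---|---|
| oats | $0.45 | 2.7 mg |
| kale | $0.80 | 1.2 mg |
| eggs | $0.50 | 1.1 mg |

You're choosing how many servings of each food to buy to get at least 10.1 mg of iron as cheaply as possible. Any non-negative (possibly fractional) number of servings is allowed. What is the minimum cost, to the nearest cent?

Cost per mg of iron: oats $0.1667, eggs $0.4545, kale $0.6667.
With no serving limits, use only oats: 10.1 mg / 2.7 mg = 3.741 servings × $0.45 = $1.68.

$1.68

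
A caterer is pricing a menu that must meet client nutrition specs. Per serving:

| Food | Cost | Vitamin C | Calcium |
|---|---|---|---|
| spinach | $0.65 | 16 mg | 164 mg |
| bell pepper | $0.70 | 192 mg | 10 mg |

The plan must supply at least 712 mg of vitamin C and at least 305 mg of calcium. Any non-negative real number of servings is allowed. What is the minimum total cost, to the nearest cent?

Minimising a linear cost over {vitamin C ≥ 712, calcium ≥ 305, servings ≥ 0} — the optimum is at a vertex, using one or two foods.
spinach only: max(712/16, 305/164) = 44.5 servings → $28.93.
bell pepper only: max(712/192, 305/10) = 30.5 servings → $21.35.
spinach + bell pepper with both tight: 1.642 servings and 3.572 servings → $3.57.
The minimum over all feasible corners is $3.57.

$3.57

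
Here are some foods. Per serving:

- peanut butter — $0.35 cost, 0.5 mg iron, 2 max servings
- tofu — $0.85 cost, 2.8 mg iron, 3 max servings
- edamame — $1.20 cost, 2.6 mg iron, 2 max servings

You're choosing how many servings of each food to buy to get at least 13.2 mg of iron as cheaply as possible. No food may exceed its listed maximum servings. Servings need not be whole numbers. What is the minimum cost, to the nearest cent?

Cost per mg of iron: tofu $0.3036, edamame $0.4615, peanut butter $0.7000.
Take 3 servings of tofu: +8.4 mg iron for $2.55 (total $2.55, still need 4.8 mg).
Take 1.846 servings of edamame: +4.8 mg iron for $2.22 (total $4.77, still need 0.0 mg).
Filling from the cheapest source first is optimal under one linear minimum: $4.77.

$4.77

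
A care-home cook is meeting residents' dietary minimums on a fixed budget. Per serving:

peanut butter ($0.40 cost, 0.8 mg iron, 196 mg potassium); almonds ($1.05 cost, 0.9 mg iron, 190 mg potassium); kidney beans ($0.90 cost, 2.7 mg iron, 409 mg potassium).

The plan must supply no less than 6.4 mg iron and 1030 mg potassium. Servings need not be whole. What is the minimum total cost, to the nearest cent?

$2.24

peanut butter only: max(6.4/0.8, 1030/196) = 8 servings → $3.20.
almonds only: max(6.4/0.9, 1030/190) = 7.111 servings → $7.47.
kidney beans only: max(6.4/2.7, 1030/409) = 2.518 servings → $2.27.
peanut butter + almonds: the both-tight solution has a negative serving — not a feasible corner.
peanut butter + kidney beans with both tight: 0.8089 servings and 2.131 servings → $2.24.
almonds + kidney beans with both tight: 1.128 servings and 1.994 servings → $2.98.
So the least-cost plan costs $2.24.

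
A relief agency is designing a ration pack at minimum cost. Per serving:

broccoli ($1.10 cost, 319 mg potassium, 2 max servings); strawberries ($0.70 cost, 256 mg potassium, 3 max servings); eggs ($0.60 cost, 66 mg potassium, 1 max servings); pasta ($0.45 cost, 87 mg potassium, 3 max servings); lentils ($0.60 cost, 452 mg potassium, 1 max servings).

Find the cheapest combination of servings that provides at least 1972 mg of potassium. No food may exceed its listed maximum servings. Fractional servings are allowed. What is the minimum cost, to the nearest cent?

Cost per mg of potassium: lentils $0.0013, strawberries $0.0027, broccoli $0.0034, pasta $0.0052, eggs $0.0091.
Take 1 serving of lentils: +452.0 mg potassium for $0.60 (total $0.60, still need 1520.0 mg).
Take 3 servings of strawberries: +768.0 mg potassium for $2.10 (total $2.70, still need 752.0 mg).
Take 2 servings of broccoli: +638.0 mg potassium for $2.20 (total $4.90, still need 114.0 mg).
Take 1.31 servings of pasta: +114.0 mg potassium for $0.59 (total $5.49, still need 0.0 mg).
Filling from the cheapest source first is optimal under one linear minimum: $5.49.

$5.49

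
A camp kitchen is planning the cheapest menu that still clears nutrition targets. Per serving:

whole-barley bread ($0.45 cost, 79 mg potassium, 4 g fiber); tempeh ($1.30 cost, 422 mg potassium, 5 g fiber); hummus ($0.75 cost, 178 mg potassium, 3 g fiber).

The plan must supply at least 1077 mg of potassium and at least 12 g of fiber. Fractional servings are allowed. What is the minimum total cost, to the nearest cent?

An LP optimum is at a vertex; with two nutrient constraints at most two foods are used. Check each candidate.
whole-barley bread only: max(1077/79, 12/4) = 13.63 servings → $6.13.
tempeh only: max(1077/422, 12/5) = 2.552 servings → $3.32.
hummus only: max(1077/178, 12/3) = 6.051 servings → $4.54.
whole-barley bread + tempeh with both targets exact would need a negative amount; discard.
whole-barley bread + hummus: intersection lies outside the first quadrant.
tempeh + hummus with both targets exact would need a negative amount; discard.
Cheapest feasible corner: $3.32.

$3.32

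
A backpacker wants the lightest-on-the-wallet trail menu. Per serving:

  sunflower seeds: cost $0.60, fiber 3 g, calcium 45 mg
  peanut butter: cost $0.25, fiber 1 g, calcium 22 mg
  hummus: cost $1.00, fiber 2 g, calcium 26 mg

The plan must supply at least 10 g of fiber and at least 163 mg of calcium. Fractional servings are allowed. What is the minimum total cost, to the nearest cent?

$2.09

Compare the cost at each extreme point of the feasible region.
sunflower seeds only: max(10/3, 163/45) = 3.622 servings → $2.17.
peanut butter only: max(10/1, 163/22) = 10 servings → $2.50.
hummus only: max(10/2, 163/26) = 6.269 servings → $6.27.
sunflower seeds + peanut butter with both tight: 2.714 servings and 1.857 servings → $2.09.
sunflower seeds + hummus: intersection lies outside the first quadrant.
peanut butter + hummus with both tight: 3.667 servings and 3.167 servings → $4.08.
So the least-cost plan costs $2.09.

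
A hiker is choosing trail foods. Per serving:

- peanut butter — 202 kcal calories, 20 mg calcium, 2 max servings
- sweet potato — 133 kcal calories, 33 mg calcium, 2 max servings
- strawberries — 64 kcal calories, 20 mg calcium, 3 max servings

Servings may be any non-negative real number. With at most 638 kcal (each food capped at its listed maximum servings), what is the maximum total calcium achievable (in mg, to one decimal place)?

143.8 mg

Calcium per kcal: strawberries 0.3125, sweet potato 0.2481, peanut butter 0.09901.
Take 3 servings of strawberries: uses 192 kcal, +60.0 mg calcium (running total 60.0 mg).
Take 2 servings of sweet potato: uses 266 kcal, +66.0 mg calcium (running total 126.0 mg).
Take 0.8911 servings of peanut butter: uses 180 kcal, +17.8 mg calcium (running total 143.8 mg).
Filling greedily by calcium-per-kcal is optimal for one linear limit, giving 143.8 mg.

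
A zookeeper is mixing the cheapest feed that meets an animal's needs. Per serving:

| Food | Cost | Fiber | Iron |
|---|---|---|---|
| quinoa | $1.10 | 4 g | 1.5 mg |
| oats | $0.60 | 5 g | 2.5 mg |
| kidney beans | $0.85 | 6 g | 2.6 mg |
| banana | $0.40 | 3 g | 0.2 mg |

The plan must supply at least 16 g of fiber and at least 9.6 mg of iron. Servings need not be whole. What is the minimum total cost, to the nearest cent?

$2.30

quinoa only: max(16/4, 9.6/1.5) = 6.4 servings → $7.04.
oats only: max(16/5, 9.6/2.5) = 3.84 servings → $2.30.
kidney beans only: max(16/6, 9.6/2.6) = 3.692 servings → $3.14.
banana only: max(16/3, 9.6/0.2) = 48 servings → $19.20.
quinoa + oats with both targets exact would need a negative amount; discard.
quinoa + kidney beans with both targets exact would need a negative amount; discard.
quinoa + banana with both targets exact would need a negative amount; discard.
oats + kidney beans with both targets exact would need a negative amount; discard.
oats + banana with both targets exact would need a negative amount; discard.
kidney beans + banana with both targets exact would need a negative amount; discard.
Cheapest feasible corner: $2.30.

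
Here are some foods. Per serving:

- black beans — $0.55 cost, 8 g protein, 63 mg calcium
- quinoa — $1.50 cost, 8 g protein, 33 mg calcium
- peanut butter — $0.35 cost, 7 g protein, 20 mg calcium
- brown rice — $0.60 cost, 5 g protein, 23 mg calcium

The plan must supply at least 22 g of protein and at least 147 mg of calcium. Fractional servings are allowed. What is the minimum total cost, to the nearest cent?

Minimising a linear cost over {protein ≥ 22, calcium ≥ 147, servings ≥ 0} — the optimum is at a vertex, using one or two foods.
black beans only: max(22/8, 147/63) = 2.75 servings → $1.51.
quinoa only: max(22/8, 147/33) = 4.455 servings → $6.68.
peanut butter only: max(22/7, 147/20) = 7.35 servings → $2.57.
brown rice only: max(22/5, 147/23) = 6.391 servings → $3.83.
black beans + quinoa with both tight: 1.875 servings and 0.875 servings → $2.34.
black beans + peanut butter with both tight: 2.096 servings and 0.7473 servings → $1.41.
black beans + brown rice with both tight: 1.748 servings and 1.603 servings → $1.92.
quinoa + peanut butter with both targets exact would need a negative amount; discard.
quinoa + brown rice with both targets exact would need a negative amount; discard.
peanut butter + brown rice: intersection lies outside the first quadrant.
So the least-cost plan costs $1.41.

$1.41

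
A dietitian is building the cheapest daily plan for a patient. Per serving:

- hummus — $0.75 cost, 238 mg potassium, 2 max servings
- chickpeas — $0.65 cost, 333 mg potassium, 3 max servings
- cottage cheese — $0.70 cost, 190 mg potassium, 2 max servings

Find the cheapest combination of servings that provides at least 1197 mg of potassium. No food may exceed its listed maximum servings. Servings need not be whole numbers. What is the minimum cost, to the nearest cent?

$2.57

Cost per mg of potassium: chickpeas $0.0020, hummus $0.0032, cottage cheese $0.0037.
Take 3 servings of chickpeas: +999.0 mg potassium for $1.95 (total $1.95, still need 198.0 mg).
Take 0.8319 servings of hummus: +198.0 mg potassium for $0.62 (total $2.57, still need 0.0 mg).
Greedy by cheapest-per-mg is optimal for a single linear constraint, so the minimum cost is $2.57.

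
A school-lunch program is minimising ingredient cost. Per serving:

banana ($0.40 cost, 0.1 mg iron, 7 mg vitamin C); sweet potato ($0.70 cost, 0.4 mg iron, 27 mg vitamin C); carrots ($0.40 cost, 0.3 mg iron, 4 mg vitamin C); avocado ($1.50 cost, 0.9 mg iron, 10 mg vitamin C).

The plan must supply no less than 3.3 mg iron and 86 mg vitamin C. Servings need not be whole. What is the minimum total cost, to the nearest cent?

$4.72

banana only: max(3.3/0.1, 86/7) = 33 servings → $13.20.
sweet potato only: max(3.3/0.4, 86/27) = 8.25 servings → $5.78.
carrots only: max(3.3/0.3, 86/4) = 21.5 servings → $8.60.
avocado only: max(3.3/0.9, 86/10) = 8.6 servings → $12.90.
banana + sweet potato: intersection lies outside the first quadrant.
banana + carrots with both tight: 7.412 servings and 8.529 servings → $6.38.
banana + avocado with both tight: 8.377 servings and 2.736 servings → $7.45.
sweet potato + carrots with both tight: 1.938 servings and 8.415 servings → $4.72.
sweet potato + avocado with both tight: 2.187 servings and 2.695 servings → $5.57.
carrots + avocado: the both-tight solution has a negative serving — not a feasible corner.
So the least-cost plan costs $4.72.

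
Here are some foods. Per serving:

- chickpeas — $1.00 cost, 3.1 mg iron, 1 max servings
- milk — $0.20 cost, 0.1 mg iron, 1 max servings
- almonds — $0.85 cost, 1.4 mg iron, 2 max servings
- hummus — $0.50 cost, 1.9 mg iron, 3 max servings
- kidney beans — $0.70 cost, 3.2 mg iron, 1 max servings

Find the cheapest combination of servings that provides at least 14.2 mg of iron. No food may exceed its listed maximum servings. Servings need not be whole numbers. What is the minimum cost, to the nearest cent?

$4.54

Cost per mg of iron: kidney beans $0.2188, hummus $0.2632, chickpeas $0.3226, almonds $0.6071, milk $2.0000.
Take 1 serving of kidney beans: +3.2 mg iron for $0.70 (total $0.70, still need 11.0 mg).
Take 3 servings of hummus: +5.7 mg iron for $1.50 (total $2.20, still need 5.3 mg).
Take 1 serving of chickpeas: +3.1 mg iron for $1.00 (total $3.20, still need 2.2 mg).
Take 1.571 servings of almonds: +2.2 mg iron for $1.34 (total $4.54, still need 0.0 mg).
Filling from the cheapest source first is optimal under one linear minimum: $4.54.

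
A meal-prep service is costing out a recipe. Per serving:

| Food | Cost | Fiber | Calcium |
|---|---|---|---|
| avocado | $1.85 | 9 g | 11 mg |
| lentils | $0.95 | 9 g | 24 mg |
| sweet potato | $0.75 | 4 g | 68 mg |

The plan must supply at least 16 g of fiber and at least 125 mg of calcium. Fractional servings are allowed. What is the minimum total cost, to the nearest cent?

$2.16

Check every corner: each single food scaled to meet both minima, and each pair solved so both constraints bind.
avocado only: max(16/9, 125/11) = 11.36 servings → $21.02.
lentils only: max(16/9, 125/24) = 5.208 servings → $4.95.
sweet potato only: max(16/4, 125/68) = 4 servings → $3.00.
avocado + lentils with both targets exact would need a negative amount; discard.
avocado + sweet potato with both tight: 1.035 servings and 1.671 servings → $3.17.
lentils + sweet potato with both tight: 1.14 servings and 1.436 servings → $2.16.
So the least-cost plan costs $2.16.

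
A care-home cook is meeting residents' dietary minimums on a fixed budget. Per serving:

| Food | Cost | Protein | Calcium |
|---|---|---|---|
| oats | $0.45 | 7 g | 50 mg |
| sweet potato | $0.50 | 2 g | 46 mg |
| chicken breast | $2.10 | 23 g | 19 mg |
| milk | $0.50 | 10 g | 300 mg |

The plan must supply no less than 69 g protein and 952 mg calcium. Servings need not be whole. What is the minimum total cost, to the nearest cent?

Compare the cost at each extreme point of the feasible region.
oats only: max(69/7, 952/50) = 19.04 servings → $8.57.
sweet potato only: max(69/2, 952/46) = 34.5 servings → $17.25.
chicken breast only: max(69/23, 952/19) = 50.11 servings → $105.22.
milk only: max(69/10, 952/300) = 6.9 servings → $3.45.
oats + sweet potato with both tight: 5.721 servings and 14.48 servings → $9.81.
oats + chicken breast with both targets exact would need a negative amount; discard.
oats + milk with both tight: 6.987 servings and 2.009 servings → $4.15.
sweet potato + chicken breast with both tight: 20.18 servings and 1.245 servings → $12.71.
sweet potato + milk with both targets exact would need a negative amount; discard.
chicken breast + milk with both tight: 1.666 servings and 3.068 servings → $5.03.
Cheapest feasible corner: $3.45.

$3.45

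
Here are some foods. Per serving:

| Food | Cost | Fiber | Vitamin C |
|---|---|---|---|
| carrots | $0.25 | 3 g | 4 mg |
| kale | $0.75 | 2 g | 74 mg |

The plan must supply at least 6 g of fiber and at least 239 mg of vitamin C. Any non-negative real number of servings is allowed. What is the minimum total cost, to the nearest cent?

Minimising a linear cost over {fiber ≥ 6, vitamin C ≥ 239, servings ≥ 0} — the optimum is at a vertex, using one or two foods.
carrots only: max(6/3, 239/4) = 59.75 servings → $14.94.
kale only: max(6/2, 239/74) = 3.23 servings → $2.42.
carrots + kale: intersection lies outside the first quadrant.
The minimum over all feasible corners is $2.42.

$2.42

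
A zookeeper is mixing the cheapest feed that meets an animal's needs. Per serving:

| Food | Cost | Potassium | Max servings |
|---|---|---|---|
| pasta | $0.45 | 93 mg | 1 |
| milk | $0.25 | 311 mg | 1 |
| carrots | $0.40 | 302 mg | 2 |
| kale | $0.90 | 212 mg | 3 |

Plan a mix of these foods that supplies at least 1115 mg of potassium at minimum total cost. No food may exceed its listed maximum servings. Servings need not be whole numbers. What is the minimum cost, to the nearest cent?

Cost per mg of potassium: milk $0.0008, carrots $0.0013, kale $0.0042, pasta $0.0048.
Take 1 serving of milk: +311.0 mg potassium for $0.25 (total $0.25, still need 804.0 mg).
Take 2 servings of carrots: +604.0 mg potassium for $0.80 (total $1.05, still need 200.0 mg).
Take 0.9434 servings of kale: +200.0 mg potassium for $0.85 (total $1.90, still need 0.0 mg).
Filling from the cheapest source first is optimal under one linear minimum: $1.90.

$1.90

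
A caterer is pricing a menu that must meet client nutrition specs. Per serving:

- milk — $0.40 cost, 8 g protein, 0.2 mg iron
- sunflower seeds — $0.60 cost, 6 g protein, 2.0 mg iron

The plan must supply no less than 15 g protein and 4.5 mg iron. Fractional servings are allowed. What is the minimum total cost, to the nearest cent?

Minimising a linear cost over {protein ≥ 15, iron ≥ 4.5, servings ≥ 0} — the optimum is at a vertex, using one or two foods.
milk only: max(15/8, 4.5/0.2) = 22.5 servings → $9.00.
sunflower seeds only: max(15/6, 4.5/2.0) = 2.5 servings → $1.50.
milk + sunflower seeds with both tight: 0.2027 servings and 2.23 servings → $1.42.
Cheapest feasible corner: $1.42.

$1.42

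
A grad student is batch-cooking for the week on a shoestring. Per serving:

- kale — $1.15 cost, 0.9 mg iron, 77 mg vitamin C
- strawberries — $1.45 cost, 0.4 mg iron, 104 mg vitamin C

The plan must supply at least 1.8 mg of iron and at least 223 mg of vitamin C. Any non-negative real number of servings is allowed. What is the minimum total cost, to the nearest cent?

$3.23

Check every corner: each single food scaled to meet both minima, and each pair solved so both constraints bind.
kale only: max(1.8/0.9, 223/77) = 2.896 servings → $3.33.
strawberries only: max(1.8/0.4, 223/104) = 4.5 servings → $6.53.
kale + strawberries with both tight: 1.561 servings and 0.9889 servings → $3.23.
The minimum over all feasible corners is $3.23.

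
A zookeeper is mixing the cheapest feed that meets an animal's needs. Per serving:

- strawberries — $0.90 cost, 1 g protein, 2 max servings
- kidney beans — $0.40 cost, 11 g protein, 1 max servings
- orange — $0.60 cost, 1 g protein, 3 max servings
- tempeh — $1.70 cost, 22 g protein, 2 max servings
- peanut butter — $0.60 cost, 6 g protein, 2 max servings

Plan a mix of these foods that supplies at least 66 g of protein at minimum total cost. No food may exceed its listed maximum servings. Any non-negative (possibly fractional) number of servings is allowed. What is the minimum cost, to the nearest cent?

Cost per g of protein: kidney beans $0.0364, tempeh $0.0773, peanut butter $0.1000, orange $0.6000, strawberries $0.9000.
Take 1 serving of kidney beans: +11.0 g protein for $0.40 (total $0.40, still need 55.0 g).
Take 2 servings of tempeh: +44.0 g protein for $3.40 (total $3.80, still need 11.0 g).
Take 1.833 servings of peanut butter: +11.0 g protein for $1.10 (total $4.90, still need 0.0 g).
Greedy by cheapest-per-g is optimal for a single linear constraint, so the minimum cost is $4.90.

$4.90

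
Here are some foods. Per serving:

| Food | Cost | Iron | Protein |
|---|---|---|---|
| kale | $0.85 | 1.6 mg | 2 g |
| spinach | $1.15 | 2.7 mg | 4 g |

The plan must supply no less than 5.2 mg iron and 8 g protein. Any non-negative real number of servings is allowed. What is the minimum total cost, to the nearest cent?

At the optimum either one food covers both requirements or two foods hit both targets exactly; no other combination can be cheaper.
kale only: max(5.2/1.6, 8/2) = 4 servings → $3.40.
spinach only: max(5.2/2.7, 8/4) = 2 servings → $2.30.
kale + spinach with both targets exact would need a negative amount; discard.
The minimum over all feasible corners is $2.30.

$2.30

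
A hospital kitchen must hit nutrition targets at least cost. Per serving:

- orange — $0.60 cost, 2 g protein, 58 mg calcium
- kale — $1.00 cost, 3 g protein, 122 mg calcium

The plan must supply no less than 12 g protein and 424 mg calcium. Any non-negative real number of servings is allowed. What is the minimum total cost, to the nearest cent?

$3.82

This is a tiny linear program; its minimum lies at a vertex of the feasible set. List the vertices and price them.
orange only: max(12/2, 424/58) = 7.31 servings → $4.39.
kale only: max(12/3, 424/122) = 4 servings → $4.00.
orange + kale with both tight: 2.743 servings and 2.171 servings → $3.82.
Cheapest feasible corner: $3.82.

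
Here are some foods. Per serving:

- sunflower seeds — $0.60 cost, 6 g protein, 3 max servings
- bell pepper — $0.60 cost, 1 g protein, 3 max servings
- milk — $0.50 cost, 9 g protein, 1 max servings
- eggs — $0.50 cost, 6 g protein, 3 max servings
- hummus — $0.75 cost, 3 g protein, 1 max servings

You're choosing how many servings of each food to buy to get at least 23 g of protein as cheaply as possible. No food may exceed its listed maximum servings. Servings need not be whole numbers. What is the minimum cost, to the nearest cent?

$1.67

Cost per g of protein: milk $0.0556, eggs $0.0833, sunflower seeds $0.1000, hummus $0.2500, bell pepper $0.6000.
Take 1 serving of milk: +9.0 g protein for $0.50 (total $0.50, still need 14.0 g).
Take 2.333 servings of eggs: +14.0 g protein for $1.17 (total $1.67, still need 0.0 g).
Filling from the cheapest source first is optimal under one linear minimum: $1.67.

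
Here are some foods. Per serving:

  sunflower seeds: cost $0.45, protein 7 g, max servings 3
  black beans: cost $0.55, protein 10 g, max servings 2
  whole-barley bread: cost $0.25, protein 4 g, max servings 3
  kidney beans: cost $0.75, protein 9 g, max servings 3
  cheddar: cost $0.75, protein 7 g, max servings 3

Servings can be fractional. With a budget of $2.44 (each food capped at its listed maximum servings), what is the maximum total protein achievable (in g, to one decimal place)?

Protein per dollar: black beans 18.18, whole-barley bread 16, sunflower seeds 15.56, kidney beans 12, cheddar 9.333.
Take 2 servings of black beans: spends $1.10, +20.0 g protein (running total 20.0 g).
Take 3 servings of whole-barley bread: spends $0.75, +12.0 g protein (running total 32.0 g).
Take 1.311 servings of sunflower seeds: spends $0.59, +9.2 g protein (running total 41.2 g).
Filling greedily by protein-per-dollar is optimal for one linear limit, giving 41.2 g.

41.2 g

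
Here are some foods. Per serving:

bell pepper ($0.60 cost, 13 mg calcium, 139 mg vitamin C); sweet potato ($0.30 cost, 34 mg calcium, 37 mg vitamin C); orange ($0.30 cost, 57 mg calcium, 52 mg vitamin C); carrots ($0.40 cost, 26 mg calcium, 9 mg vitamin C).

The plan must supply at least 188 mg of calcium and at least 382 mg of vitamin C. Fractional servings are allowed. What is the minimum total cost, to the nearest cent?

bell pepper only: max(188/13, 382/139) = 14.46 servings → $8.68.
sweet potato only: max(188/34, 382/37) = 10.32 servings → $3.10.
orange only: max(188/57, 382/52) = 7.346 servings → $2.20.
carrots only: max(188/26, 382/9) = 42.44 servings → $16.98.
bell pepper + sweet potato with both tight: 1.421 servings and 4.986 servings → $2.35.
bell pepper + orange with both tight: 1.656 servings and 2.921 servings → $1.87.
bell pepper + carrots with both tight: 2.356 servings and 6.053 servings → $3.83.
sweet potato + orange: intersection lies outside the first quadrant.
sweet potato + carrots: the both-tight solution has a negative serving — not a feasible corner.
orange + carrots with both targets exact would need a negative amount; discard.
So the least-cost plan costs $1.87.

$1.87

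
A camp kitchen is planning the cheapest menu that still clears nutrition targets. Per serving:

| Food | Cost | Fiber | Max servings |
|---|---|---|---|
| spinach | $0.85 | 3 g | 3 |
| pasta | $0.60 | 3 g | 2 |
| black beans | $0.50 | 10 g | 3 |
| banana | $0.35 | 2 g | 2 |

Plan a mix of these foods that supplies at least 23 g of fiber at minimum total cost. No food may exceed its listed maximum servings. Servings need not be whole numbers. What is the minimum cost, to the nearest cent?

Cost per g of fiber: black beans $0.0500, banana $0.1750, pasta $0.2000, spinach $0.2833.
Take 2.3 servings of black beans: +23.0 g fiber for $1.15 (total $1.15, still need 0.0 g).
Greedy by cheapest-per-g is optimal for a single linear constraint, so the minimum cost is $1.15.

$1.15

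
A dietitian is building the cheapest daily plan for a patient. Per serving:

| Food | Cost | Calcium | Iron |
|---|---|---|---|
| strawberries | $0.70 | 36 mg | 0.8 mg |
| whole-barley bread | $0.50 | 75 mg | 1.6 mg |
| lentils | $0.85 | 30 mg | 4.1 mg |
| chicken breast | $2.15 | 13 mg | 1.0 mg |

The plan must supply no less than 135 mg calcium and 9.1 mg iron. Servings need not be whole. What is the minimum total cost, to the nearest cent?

At the optimum either one food covers both requirements or two foods hit both targets exactly; no other combination can be cheaper.
strawberries only: max(135/36, 9.1/0.8) = 11.38 servings → $7.96.
whole-barley bread only: max(135/75, 9.1/1.6) = 5.688 servings → $2.84.
lentils only: max(135/30, 9.1/4.1) = 4.5 servings → $3.83.
chicken breast only: max(135/13, 9.1/1.0) = 10.38 servings → $22.33.
strawberries + whole-barley bread: the both-tight solution has a negative serving — not a feasible corner.
strawberries + lentils with both tight: 2.269 servings and 1.777 servings → $3.10.
strawberries + chicken breast with both tight: 0.6523 servings and 8.578 servings → $18.90.
whole-barley bread + lentils with both tight: 1.081 servings and 1.798 servings → $2.07.
whole-barley bread + chicken breast with both tight: 0.3081 servings and 8.607 servings → $18.66.
lentils + chicken breast: the both-tight solution has a negative serving — not a feasible corner.
Cheapest feasible corner: $2.07.

$2.07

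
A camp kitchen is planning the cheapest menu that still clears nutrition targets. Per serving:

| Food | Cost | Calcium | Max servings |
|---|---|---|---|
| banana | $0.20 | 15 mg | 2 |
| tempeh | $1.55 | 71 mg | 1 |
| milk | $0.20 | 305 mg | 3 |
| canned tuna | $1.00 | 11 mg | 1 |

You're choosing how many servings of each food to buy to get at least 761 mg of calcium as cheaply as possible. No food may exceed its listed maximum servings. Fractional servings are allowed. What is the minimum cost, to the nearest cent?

$0.50

Cost per mg of calcium: milk $0.0007, banana $0.0133, tempeh $0.0218, canned tuna $0.0909.
Take 2.495 servings of milk: +761.0 mg calcium for $0.50 (total $0.50, still need 0.0 mg).
Filling from the cheapest source first is optimal under one linear minimum: $0.50.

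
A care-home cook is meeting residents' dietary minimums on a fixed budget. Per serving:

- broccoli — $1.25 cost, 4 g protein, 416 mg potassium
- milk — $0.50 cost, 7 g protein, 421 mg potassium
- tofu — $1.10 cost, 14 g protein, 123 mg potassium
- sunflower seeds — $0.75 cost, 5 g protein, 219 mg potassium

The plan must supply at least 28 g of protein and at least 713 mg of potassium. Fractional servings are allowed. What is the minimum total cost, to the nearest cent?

$2.00

An LP optimum is at a vertex; with two nutrient constraints at most two foods are used. Check each candidate.
broccoli only: max(28/4, 713/416) = 7 servings → $8.75.
milk only: max(28/7, 713/421) = 4 servings → $2.00.
tofu only: max(28/14, 713/123) = 5.797 servings → $6.38.
sunflower seeds only: max(28/5, 713/219) = 5.6 servings → $4.20.
broccoli + milk with both targets exact would need a negative amount; discard.
broccoli + tofu with both tight: 1.226 servings and 1.65 servings → $3.35.
broccoli + sunflower seeds: the both-tight solution has a negative serving — not a feasible corner.
milk + tofu with both tight: 1.299 servings and 1.35 servings → $2.14.
milk + sunflower seeds: intersection lies outside the first quadrant.
tofu + sunflower seeds with both tight: 1.047 servings and 2.667 servings → $3.15.
So the least-cost plan costs $2.00.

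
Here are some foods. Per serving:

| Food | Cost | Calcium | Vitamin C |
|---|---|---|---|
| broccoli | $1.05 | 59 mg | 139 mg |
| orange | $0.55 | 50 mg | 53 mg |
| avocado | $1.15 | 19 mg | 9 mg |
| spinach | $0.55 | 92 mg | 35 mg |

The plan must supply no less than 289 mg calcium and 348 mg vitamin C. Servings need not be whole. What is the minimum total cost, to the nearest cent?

$3.15

Minimising a linear cost over {calcium ≥ 289, vitamin C ≥ 348, servings ≥ 0} — the optimum is at a vertex, using one or two foods.
broccoli only: max(289/59, 348/139) = 4.898 servings → $5.14.
orange only: max(289/50, 348/53) = 6.566 servings → $3.61.
avocado only: max(289/19, 348/9) = 38.67 servings → $44.47.
spinach only: max(289/92, 348/35) = 9.943 servings → $5.47.
broccoli + orange with both tight: 0.5449 servings and 5.137 servings → $3.40.
broccoli + avocado with both tight: 1.901 servings and 9.308 servings → $12.70.
broccoli + spinach with both tight: 2.042 servings and 1.831 servings → $3.15.
orange + avocado: the both-tight solution has a negative serving — not a feasible corner.
orange + spinach: intersection lies outside the first quadrant.
avocado + spinach with both targets exact would need a negative amount; discard.
Cheapest feasible corner: $3.15.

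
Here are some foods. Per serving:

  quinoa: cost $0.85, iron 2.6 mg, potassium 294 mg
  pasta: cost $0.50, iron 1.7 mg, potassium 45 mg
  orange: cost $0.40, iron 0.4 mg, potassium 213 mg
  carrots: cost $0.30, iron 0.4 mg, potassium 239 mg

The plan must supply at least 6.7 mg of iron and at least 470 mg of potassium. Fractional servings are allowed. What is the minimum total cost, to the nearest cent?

quinoa only: max(6.7/2.6, 470/294) = 2.577 servings → $2.19.
pasta only: max(6.7/1.7, 470/45) = 10.44 servings → $5.22.
orange only: max(6.7/0.4, 470/213) = 16.75 servings → $6.70.
carrots only: max(6.7/0.4, 470/239) = 16.75 servings → $5.03.
quinoa + pasta with both tight: 1.3 servings and 1.954 servings → $2.08.
quinoa + orange with both targets exact would need a negative amount; discard.
quinoa + carrots with both targets exact would need a negative amount; discard.
pasta + orange with both tight: 3.601 servings and 1.446 servings → $2.38.
pasta + carrots with both tight: 3.64 servings and 1.281 servings → $2.20.
orange + carrots: intersection lies outside the first quadrant.
Cheapest feasible corner: $2.08.

$2.08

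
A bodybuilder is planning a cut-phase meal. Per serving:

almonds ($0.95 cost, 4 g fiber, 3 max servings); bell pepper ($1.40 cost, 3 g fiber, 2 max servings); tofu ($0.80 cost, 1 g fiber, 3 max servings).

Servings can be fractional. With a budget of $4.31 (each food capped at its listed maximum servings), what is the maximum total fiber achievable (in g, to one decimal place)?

15.1 g

Fiber per dollar: almonds 4.211, bell pepper 2.143, tofu 1.25.
Take 3 servings of almonds: spends $2.85, +12.0 g fiber (running total 12.0 g).
Take 1.043 servings of bell pepper: spends $1.46, +3.1 g fiber (running total 15.1 g).
Greedy by best ratio exhausts the cost allowance optimally: 15.1 g.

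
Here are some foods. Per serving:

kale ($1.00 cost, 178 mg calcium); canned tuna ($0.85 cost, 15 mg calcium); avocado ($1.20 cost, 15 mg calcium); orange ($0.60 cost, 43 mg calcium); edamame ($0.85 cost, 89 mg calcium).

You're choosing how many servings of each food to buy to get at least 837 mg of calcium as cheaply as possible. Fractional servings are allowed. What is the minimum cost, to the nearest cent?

$4.70

Cost per mg of calcium: kale $0.0056, edamame $0.0096, orange $0.0140, canned tuna $0.0567, avocado $0.0800.
With no serving limits, use only kale: 837 mg / 178 mg = 4.702 servings × $1.00 = $4.70.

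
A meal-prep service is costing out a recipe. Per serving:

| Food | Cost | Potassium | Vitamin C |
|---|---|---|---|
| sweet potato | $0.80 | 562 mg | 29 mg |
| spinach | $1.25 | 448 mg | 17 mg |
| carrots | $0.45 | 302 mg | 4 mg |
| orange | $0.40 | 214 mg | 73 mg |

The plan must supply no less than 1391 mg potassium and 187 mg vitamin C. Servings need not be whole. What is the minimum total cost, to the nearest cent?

Compare the cost at each extreme point of the feasible region.
sweet potato only: max(1391/562, 187/29) = 6.448 servings → $5.16.
spinach only: max(1391/448, 187/17) = 11 servings → $13.75.
carrots only: max(1391/302, 187/4) = 46.75 servings → $21.04.
orange only: max(1391/214, 187/73) = 6.5 servings → $2.60.
sweet potato + spinach: intersection lies outside the first quadrant.
sweet potato + carrots: intersection lies outside the first quadrant.
sweet potato + orange with both tight: 1.767 servings and 1.86 servings → $2.16.
spinach + carrots: intersection lies outside the first quadrant.
spinach + orange with both tight: 2.117 servings and 2.069 servings → $3.47.
carrots + orange with both tight: 2.903 servings and 2.403 servings → $2.27.
Cheapest feasible corner: $2.16.

$2.16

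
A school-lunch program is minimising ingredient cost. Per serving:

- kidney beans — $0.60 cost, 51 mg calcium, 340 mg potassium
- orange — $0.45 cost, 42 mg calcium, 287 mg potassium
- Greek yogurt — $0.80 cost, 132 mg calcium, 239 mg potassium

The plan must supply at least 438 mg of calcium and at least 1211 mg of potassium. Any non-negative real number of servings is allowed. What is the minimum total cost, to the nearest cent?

$3.04

Compare the cost at each extreme point of the feasible region.
kidney beans only: max(438/51, 1211/340) = 8.588 servings → $5.15.
orange only: max(438/42, 1211/287) = 10.43 servings → $4.69.
Greek yogurt only: max(438/132, 1211/239) = 5.067 servings → $4.05.
kidney beans + orange with both targets exact would need a negative amount; discard.
kidney beans + Greek yogurt with both tight: 1.688 servings and 2.666 servings → $3.15.
orange + Greek yogurt with both tight: 1.981 servings and 2.688 servings → $3.04.
The minimum over all feasible corners is $3.04.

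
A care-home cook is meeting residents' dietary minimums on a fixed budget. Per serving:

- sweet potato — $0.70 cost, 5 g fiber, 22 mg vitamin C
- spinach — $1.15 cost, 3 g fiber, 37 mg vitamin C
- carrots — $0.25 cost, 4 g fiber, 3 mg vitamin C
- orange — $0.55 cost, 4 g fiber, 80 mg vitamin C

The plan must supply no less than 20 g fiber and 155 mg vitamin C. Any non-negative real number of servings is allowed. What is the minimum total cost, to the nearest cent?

sweet potato only: max(20/5, 155/22) = 7.045 servings → $4.93.
spinach only: max(20/3, 155/37) = 6.667 servings → $7.67.
carrots only: max(20/4, 155/3) = 51.67 servings → $12.92.
orange only: max(20/4, 155/80) = 5 servings → $2.75.
sweet potato + spinach with both tight: 2.311 servings and 2.815 servings → $4.86.
sweet potato + carrots: intersection lies outside the first quadrant.
sweet potato + orange with both tight: 3.141 servings and 1.074 servings → $2.79.
spinach + carrots with both tight: 4.029 servings and 1.978 servings → $5.13.
spinach + orange with both targets exact would need a negative amount; discard.
carrots + orange with both tight: 3.182 servings and 1.818 servings → $1.80.
Cheapest feasible corner: $1.80.

$1.80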